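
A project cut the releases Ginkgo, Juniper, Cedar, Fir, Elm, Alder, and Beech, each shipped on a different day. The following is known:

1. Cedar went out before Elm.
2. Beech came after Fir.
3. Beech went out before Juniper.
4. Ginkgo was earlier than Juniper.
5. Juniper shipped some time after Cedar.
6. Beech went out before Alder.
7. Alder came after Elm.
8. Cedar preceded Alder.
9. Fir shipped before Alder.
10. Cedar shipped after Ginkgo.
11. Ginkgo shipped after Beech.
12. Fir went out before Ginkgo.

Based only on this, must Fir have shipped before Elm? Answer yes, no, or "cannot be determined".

yes

Chain the constraints: Fir → Ginkgo → Cedar → Elm. Each link is directly stated, so Fir comes before Elm.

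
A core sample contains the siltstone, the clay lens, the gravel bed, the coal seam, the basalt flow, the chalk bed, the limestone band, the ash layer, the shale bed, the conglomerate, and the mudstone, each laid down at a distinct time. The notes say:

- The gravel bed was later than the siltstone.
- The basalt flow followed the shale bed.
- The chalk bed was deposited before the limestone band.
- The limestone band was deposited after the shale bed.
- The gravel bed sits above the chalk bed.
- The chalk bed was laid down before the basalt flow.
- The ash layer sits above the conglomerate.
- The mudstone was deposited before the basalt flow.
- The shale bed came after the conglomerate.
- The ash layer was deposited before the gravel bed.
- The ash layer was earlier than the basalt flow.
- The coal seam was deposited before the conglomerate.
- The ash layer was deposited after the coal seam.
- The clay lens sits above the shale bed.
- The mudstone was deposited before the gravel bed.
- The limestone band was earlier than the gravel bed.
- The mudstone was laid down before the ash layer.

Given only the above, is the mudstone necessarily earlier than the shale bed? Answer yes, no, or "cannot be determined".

No chain of stated constraints runs from the mudstone to the shale bed, and none runs from the shale bed to the mudstone either.
So the relative order of the mudstone and the shale bed is not fixed by the given facts.

cannot be determined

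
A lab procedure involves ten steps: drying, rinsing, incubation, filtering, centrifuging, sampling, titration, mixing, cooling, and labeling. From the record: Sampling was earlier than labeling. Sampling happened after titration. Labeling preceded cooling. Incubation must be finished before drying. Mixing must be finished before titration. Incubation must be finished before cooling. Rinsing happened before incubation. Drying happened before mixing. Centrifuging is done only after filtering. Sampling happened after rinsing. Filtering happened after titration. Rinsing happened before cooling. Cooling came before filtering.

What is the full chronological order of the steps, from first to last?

The constraints fix every adjacent pair, so only one ordering works:
rinsing → incubation → drying → mixing → titration → sampling → labeling → cooling → filtering → centrifuging.

rinsing, incubation, drying, mixing, titration, sampling, labeling, cooling, filtering, centrifuging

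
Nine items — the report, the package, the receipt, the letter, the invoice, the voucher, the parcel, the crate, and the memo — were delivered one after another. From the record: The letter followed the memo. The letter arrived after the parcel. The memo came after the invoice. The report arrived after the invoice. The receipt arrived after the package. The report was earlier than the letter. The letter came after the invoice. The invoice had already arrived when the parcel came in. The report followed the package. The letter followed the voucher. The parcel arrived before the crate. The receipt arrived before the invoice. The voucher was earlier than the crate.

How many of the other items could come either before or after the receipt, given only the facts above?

Forced before the receipt: the package; forced after the receipt: the crate, the invoice, the letter, the memo, the parcel, and the report.
That leaves the voucher with no forced order relative to the receipt — 1.

1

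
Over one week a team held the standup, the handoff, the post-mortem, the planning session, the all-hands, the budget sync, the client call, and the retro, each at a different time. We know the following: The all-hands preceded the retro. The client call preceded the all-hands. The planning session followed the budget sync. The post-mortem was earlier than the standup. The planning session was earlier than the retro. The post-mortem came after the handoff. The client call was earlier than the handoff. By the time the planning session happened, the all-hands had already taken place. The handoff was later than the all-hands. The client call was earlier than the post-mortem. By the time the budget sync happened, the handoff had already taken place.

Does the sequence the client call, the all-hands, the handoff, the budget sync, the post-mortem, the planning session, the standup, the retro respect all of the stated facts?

yes

Check each stated constraint against the proposed order — e.g. the client call is ahead of the post-mortem; the all-hands is ahead of the retro. Every pair is in the required order; nothing is violated.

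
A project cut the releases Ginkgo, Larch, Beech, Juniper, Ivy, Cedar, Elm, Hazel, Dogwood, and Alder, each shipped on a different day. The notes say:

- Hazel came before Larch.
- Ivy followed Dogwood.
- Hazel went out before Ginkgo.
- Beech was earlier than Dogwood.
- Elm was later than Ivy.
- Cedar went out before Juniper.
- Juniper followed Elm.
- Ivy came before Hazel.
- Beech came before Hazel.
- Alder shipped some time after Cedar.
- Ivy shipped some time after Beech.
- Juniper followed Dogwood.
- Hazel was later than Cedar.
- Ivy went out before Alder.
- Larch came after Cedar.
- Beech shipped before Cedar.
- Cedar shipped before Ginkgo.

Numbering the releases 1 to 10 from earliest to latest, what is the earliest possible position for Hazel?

Beech, Cedar, Dogwood, and Ivy must all come before Hazel — 4 forced predecessors.
Nothing else is forced ahead of Hazel, so its earliest slot is position 4 + 1 = 5.

5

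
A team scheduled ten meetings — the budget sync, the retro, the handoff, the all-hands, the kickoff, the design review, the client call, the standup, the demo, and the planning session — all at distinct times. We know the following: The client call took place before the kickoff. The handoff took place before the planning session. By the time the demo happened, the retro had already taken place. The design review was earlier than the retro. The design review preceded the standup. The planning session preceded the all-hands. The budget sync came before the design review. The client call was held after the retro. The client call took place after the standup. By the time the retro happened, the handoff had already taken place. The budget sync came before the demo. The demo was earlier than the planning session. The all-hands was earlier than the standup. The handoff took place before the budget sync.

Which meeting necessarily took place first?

The handoff has a chain of constraints placing it before every other meeting, so the handoff must be first.

the handoff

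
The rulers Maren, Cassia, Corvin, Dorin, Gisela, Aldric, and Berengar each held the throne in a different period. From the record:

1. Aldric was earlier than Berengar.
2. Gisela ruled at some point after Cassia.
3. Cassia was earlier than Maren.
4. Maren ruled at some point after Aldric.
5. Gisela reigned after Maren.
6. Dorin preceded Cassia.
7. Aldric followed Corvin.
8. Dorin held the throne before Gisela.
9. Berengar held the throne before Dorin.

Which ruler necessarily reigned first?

Corvin

Corvin has a chain of constraints placing them before every other ruler, so Corvin must be first.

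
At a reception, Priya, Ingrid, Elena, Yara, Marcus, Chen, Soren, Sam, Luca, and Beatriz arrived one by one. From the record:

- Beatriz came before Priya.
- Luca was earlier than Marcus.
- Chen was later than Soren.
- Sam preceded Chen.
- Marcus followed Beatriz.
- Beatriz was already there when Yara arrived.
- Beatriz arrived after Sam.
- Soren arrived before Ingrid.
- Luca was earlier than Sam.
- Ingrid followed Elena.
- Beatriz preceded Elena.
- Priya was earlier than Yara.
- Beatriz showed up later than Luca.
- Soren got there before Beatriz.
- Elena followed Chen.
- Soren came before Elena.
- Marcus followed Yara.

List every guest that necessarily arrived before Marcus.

Beatriz, Luca, Priya, Sam, Soren, Yara

Directly stated before Marcus: Beatriz, Luca, and Yara.
Priya reaches Marcus via Priya → Yara → Marcus.
Sam reaches Marcus via Sam → Beatriz → Marcus.
Soren reaches Marcus via Soren → Beatriz → Marcus.
No chain forces Elena (or any of the others) ahead of Marcus.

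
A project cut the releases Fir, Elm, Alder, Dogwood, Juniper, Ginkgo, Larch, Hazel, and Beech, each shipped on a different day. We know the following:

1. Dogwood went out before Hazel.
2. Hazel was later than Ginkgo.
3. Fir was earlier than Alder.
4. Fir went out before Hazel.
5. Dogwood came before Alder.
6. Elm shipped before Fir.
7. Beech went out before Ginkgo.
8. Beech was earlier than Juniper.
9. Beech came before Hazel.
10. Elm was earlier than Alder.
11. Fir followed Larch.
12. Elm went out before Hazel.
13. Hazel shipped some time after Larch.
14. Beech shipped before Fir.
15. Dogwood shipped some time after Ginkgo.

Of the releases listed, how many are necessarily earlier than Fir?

Directly stated before Fir: Beech, Elm, and Larch.
No chain forces Dogwood (or any of the others) ahead of Fir.
That's Beech, Elm, and Larch — 3 in all.

3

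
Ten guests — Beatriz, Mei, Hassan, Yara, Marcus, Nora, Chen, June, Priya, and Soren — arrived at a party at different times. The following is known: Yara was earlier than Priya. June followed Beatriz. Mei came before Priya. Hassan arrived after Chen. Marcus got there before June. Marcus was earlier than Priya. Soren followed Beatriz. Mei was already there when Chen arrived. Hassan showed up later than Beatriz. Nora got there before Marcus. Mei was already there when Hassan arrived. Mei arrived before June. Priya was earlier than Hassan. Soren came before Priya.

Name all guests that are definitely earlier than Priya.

Directly stated before Priya: Marcus, Mei, Soren, and Yara.
Beatriz reaches Priya via Beatriz → Soren → Priya.
Nora reaches Priya via Nora → Marcus → Priya.

Beatriz, Marcus, Mei, Nora, Soren, Yara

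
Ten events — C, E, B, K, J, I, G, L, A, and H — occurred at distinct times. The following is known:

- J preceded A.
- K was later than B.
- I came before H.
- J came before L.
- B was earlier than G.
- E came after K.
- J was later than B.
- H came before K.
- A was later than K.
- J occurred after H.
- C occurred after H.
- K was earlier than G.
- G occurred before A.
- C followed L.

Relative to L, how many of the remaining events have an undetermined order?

4

Forced before L: B, H, I, and J; forced after L: C.
That leaves A, E, G, and K with no forced order relative to L — 4.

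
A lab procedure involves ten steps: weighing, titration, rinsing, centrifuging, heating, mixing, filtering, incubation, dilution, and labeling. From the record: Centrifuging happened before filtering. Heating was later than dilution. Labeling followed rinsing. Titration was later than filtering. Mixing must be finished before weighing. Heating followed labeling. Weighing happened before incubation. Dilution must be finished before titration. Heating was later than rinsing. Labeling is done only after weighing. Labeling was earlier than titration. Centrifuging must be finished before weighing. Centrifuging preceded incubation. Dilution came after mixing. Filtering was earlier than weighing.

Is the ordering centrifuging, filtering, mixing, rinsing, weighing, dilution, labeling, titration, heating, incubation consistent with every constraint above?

yes

Check each stated constraint against the proposed order — e.g. filtering is ahead of titration; centrifuging is ahead of incubation. Every pair is in the required order; nothing is violated.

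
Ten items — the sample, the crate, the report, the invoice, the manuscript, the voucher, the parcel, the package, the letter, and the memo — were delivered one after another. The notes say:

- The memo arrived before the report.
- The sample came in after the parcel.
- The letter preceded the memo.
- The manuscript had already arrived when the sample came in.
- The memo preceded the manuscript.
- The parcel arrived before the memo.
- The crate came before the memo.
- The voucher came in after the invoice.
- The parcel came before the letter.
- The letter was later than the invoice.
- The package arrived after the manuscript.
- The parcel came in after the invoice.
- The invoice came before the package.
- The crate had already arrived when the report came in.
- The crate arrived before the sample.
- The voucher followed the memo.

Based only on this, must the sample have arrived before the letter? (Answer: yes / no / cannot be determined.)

no

Tracing the constraints gives the letter → the memo → the manuscript → the sample, so the letter must come before the sample.
That means the sample cannot be before the letter.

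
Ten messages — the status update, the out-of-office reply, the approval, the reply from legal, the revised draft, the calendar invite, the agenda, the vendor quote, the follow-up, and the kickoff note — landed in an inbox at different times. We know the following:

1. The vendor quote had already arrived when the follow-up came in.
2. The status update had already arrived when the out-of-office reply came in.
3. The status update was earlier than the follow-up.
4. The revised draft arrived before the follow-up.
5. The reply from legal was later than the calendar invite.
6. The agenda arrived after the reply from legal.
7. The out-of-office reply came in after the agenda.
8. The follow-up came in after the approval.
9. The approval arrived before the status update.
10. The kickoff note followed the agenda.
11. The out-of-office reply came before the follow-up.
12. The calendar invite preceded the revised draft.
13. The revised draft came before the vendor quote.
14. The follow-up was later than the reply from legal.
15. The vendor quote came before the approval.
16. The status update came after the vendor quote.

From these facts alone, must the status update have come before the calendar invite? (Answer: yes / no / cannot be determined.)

no

Tracing the constraints gives the calendar invite → the revised draft → the vendor quote → the status update, so the calendar invite must come before the status update.
That means the status update cannot be before the calendar invite.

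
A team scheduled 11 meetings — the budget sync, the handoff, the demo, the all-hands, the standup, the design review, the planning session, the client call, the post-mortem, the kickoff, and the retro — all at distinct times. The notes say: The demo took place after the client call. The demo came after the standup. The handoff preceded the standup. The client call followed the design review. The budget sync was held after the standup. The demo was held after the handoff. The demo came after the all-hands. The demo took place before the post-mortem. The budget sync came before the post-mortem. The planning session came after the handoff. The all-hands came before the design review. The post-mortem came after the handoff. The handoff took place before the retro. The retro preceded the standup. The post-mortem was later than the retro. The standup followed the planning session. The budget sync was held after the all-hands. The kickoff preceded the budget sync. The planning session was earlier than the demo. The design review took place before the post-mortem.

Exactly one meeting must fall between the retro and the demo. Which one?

Tracing the constraints gives the retro → the standup → the demo, so the standup sits after the retro and before the demo.
No other meeting is forced both after the retro and before the demo.

the standup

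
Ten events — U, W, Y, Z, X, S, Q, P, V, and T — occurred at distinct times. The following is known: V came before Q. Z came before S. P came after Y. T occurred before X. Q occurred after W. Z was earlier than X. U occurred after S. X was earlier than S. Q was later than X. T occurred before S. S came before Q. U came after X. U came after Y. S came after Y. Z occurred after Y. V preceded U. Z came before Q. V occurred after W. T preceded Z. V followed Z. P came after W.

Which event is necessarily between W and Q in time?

V

Tracing the constraints gives W → V → Q, so V sits after W and before Q.
No other event is forced both after W and before Q.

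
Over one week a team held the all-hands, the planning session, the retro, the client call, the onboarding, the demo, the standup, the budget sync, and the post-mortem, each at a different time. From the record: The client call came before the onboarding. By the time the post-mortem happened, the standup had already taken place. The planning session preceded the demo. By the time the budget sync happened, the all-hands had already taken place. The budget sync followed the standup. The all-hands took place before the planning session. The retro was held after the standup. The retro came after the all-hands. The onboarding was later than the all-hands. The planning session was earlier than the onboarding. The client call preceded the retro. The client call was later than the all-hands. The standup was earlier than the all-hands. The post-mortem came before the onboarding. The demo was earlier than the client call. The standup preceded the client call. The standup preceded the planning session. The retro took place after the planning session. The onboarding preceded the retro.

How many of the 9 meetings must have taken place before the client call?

Directly stated before the client call: the all-hands, the demo, and the standup.
The planning session reaches the client call via the planning session → the demo → the client call.
No chain forces the onboarding (or any of the others) ahead of the client call.
That's the all-hands, the demo, the planning session, and the standup — 4 in all.

4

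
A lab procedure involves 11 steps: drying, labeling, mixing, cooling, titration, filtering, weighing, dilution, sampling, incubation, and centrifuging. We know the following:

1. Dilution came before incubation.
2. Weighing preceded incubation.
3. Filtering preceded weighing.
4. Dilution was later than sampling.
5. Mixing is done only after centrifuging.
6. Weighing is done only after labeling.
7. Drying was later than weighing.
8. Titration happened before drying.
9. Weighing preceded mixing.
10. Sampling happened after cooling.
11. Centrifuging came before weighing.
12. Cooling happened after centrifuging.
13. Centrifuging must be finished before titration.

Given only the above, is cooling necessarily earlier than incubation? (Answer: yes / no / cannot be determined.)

Chain the constraints: cooling → sampling → dilution → incubation. Each link is directly stated, so cooling comes before incubation.

yes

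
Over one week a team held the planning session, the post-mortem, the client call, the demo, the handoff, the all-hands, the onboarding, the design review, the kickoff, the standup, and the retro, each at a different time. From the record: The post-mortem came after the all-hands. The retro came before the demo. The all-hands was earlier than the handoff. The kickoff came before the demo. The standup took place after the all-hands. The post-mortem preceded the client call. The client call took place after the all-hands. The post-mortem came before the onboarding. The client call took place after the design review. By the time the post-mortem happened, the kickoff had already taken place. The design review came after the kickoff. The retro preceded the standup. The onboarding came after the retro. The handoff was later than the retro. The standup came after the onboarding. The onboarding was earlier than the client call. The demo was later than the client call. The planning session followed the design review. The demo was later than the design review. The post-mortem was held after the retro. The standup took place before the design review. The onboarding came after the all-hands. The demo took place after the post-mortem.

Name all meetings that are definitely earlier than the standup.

Directly stated before the standup: the all-hands, the onboarding, and the retro.
The kickoff reaches the standup via the kickoff → the post-mortem → the onboarding → the standup.
The post-mortem reaches the standup via the post-mortem → the onboarding → the standup.
No chain forces the design review (or any of the others) ahead of the standup.

the all-hands, the kickoff, the onboarding, the post-mortem, the retro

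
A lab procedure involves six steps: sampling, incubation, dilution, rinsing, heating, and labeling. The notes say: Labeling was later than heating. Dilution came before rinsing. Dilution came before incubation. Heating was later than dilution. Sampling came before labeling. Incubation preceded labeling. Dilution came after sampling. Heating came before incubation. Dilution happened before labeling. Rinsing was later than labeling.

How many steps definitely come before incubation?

3

Directly stated before incubation: dilution and heating.
Sampling reaches incubation via sampling → dilution → incubation.
No chain forces rinsing (or any of the others) ahead of incubation.
That's dilution, heating, and sampling — 3 in all.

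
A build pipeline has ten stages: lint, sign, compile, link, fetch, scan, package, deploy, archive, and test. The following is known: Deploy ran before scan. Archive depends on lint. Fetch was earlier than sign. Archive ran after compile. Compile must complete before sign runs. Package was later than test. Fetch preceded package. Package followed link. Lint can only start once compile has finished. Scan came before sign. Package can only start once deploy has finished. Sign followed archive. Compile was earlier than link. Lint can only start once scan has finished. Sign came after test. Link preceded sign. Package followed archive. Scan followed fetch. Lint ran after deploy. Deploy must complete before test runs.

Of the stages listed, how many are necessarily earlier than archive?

5

Directly stated before archive: compile and lint.
Deploy reaches archive via deploy → lint → archive.
Fetch reaches archive via fetch → scan → lint → archive.
Scan reaches archive via scan → lint → archive.
No chain forces link (or any of the others) ahead of archive.
That's compile, deploy, fetch, lint, and scan — 5 in all.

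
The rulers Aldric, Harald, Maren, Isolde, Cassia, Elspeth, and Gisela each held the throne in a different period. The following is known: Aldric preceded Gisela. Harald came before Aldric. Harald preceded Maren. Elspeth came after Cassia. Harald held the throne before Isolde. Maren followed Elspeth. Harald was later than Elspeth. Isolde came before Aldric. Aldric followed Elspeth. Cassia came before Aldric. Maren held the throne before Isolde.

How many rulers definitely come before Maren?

Directly stated before Maren: Elspeth and Harald.
Cassia reaches Maren via Cassia → Elspeth → Maren.
No chain forces Aldric (or any of the others) ahead of Maren.
That's Cassia, Elspeth, and Harald — 3 in all.

3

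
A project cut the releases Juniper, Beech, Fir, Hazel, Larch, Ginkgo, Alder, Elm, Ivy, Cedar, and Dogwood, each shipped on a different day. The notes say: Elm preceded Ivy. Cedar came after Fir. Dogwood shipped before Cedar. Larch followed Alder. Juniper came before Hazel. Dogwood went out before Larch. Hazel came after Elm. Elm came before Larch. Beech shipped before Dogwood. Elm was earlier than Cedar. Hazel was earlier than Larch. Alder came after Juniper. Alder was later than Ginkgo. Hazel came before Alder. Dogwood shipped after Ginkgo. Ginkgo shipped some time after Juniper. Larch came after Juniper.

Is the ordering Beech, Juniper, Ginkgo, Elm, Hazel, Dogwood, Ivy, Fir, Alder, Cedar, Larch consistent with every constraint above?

Check each stated constraint against the proposed order — e.g. Elm is ahead of Larch; Juniper is ahead of Larch. Every pair is in the required order; nothing is violated.

yes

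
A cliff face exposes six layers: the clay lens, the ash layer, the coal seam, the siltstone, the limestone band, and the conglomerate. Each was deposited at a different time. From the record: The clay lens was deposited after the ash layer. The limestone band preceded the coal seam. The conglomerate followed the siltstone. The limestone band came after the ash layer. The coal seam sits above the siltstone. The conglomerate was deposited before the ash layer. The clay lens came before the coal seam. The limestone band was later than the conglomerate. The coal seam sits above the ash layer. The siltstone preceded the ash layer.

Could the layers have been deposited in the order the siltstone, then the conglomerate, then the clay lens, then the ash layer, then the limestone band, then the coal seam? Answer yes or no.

no

The constraints require the ash layer before the clay lens, but in the proposed sequence the clay lens appears ahead of the ash layer. That one violation is enough.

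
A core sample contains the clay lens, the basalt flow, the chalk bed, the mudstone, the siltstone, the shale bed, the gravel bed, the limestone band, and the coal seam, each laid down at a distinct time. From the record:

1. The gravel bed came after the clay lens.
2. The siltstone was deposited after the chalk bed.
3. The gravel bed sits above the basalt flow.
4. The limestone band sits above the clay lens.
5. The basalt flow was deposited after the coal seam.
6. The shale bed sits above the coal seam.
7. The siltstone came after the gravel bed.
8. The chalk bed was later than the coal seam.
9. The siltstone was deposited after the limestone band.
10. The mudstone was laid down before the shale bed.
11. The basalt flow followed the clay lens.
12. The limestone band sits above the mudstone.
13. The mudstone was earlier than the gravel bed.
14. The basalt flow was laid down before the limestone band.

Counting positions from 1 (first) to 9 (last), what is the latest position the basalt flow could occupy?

The basalt flow must come before the gravel bed, the limestone band, and the siltstone — 3 layers forced after it.
Everything else can be placed before the basalt flow in some valid order, so the basalt flow can sit as late as position 9 − 3 = 6.

6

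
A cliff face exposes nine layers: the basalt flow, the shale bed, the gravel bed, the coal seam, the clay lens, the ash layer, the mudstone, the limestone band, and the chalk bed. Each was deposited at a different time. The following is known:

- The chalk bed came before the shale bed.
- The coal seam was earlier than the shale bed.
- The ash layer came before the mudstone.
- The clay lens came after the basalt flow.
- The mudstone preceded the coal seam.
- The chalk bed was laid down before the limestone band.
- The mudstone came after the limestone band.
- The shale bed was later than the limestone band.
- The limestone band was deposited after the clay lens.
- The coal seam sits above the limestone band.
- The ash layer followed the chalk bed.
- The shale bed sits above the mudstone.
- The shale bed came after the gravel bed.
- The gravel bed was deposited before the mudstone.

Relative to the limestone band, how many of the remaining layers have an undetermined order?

2

Forced before the limestone band: the basalt flow, the chalk bed, and the clay lens; forced after the limestone band: the coal seam, the mudstone, and the shale bed.
That leaves the ash layer and the gravel bed with no forced order relative to the limestone band — 2.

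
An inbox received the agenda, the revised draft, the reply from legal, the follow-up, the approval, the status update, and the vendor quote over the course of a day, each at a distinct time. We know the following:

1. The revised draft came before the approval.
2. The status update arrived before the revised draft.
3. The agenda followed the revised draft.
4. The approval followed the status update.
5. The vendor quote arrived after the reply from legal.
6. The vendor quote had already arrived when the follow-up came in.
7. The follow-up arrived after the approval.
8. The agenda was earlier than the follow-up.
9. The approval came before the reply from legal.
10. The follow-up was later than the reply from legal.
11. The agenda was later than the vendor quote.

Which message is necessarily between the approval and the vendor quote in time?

the reply from legal

Tracing the constraints gives the approval → the reply from legal → the vendor quote, so the reply from legal sits after the approval and before the vendor quote.
No other message is forced both after the approval and before the vendor quote.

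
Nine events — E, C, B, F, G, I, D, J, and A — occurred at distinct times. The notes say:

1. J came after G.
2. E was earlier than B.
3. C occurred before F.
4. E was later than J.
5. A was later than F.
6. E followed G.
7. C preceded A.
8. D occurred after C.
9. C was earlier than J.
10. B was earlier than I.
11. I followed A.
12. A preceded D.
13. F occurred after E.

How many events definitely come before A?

Directly stated before A: C and F.
E reaches A via E → F → A.
G reaches A via G → E → F → A.
J reaches A via J → E → F → A.
No chain forces D (or any of the others) ahead of A.
That's C, E, F, G, and J — 5 in all.

5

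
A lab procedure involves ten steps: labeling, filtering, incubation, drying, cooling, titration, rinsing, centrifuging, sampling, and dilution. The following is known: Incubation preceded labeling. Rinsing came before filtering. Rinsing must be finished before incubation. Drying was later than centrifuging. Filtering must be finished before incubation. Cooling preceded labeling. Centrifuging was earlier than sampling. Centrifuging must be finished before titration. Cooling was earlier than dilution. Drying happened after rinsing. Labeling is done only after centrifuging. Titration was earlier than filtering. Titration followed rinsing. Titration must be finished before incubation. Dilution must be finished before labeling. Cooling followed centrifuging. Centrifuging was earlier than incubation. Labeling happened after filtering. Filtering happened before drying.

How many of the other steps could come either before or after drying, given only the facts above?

Forced before drying: centrifuging, filtering, rinsing, and titration.
That leaves cooling, dilution, incubation, labeling, and sampling with no forced order relative to drying — 5.

5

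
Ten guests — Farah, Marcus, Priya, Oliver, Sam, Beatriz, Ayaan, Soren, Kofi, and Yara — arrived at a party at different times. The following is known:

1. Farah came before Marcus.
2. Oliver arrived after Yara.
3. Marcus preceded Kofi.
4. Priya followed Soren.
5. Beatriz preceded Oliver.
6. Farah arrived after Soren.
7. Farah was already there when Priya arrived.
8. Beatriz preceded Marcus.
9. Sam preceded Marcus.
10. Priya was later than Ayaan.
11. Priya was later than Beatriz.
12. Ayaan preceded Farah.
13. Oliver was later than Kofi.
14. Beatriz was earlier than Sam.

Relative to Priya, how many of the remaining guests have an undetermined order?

Forced before Priya: Ayaan, Beatriz, Farah, and Soren.
That leaves Kofi, Marcus, Oliver, Sam, and Yara with no forced order relative to Priya — 5.

5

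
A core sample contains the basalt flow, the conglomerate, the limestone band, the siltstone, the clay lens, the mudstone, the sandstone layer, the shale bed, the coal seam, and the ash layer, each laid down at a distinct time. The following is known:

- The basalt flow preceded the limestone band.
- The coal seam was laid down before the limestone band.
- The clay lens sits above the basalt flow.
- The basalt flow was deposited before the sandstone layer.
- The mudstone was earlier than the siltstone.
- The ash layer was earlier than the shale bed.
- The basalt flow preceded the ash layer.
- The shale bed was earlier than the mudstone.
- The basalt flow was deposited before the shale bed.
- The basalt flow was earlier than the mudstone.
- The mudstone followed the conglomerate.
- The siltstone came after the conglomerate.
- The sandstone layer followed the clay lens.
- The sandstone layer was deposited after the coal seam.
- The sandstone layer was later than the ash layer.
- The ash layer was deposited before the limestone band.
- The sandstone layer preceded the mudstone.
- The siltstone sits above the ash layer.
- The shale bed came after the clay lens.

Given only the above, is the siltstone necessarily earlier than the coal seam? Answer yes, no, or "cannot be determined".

no

Tracing the constraints gives the coal seam → the sandstone layer → the mudstone → the siltstone, so the coal seam must come before the siltstone.
That means the siltstone cannot be before the coal seam.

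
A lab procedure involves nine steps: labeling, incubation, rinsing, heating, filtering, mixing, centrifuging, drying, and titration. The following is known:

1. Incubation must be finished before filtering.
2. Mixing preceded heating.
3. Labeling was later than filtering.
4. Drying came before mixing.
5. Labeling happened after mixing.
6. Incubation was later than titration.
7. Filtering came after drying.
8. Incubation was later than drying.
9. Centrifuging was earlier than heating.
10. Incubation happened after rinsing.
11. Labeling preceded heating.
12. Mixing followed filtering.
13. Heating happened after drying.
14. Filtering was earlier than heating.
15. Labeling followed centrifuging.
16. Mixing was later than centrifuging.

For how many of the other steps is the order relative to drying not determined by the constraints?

3

Forced after drying: filtering, heating, incubation, labeling, and mixing.
That leaves centrifuging, rinsing, and titration with no forced order relative to drying — 3.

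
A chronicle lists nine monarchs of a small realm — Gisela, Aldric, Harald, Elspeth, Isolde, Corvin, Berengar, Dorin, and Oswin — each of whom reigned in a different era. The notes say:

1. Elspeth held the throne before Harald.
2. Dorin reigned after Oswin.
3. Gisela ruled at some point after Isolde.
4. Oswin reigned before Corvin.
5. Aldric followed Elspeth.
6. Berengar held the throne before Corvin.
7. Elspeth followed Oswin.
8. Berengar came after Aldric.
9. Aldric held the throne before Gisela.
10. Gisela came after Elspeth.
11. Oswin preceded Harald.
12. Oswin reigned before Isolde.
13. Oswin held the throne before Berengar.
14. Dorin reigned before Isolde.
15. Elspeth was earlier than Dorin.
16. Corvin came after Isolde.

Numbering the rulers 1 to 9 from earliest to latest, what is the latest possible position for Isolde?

Isolde must come before Corvin and Gisela — 2 rulers forced after them.
Everything else can be placed before Isolde in some valid order, so Isolde can sit as late as position 9 − 2 = 7.

7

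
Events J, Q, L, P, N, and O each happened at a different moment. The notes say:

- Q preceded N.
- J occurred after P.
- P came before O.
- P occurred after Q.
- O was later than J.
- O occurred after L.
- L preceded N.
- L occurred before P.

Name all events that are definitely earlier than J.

L, P, Q

Directly stated before J: P.
L reaches J via L → P → J.
Q reaches J via Q → P → J.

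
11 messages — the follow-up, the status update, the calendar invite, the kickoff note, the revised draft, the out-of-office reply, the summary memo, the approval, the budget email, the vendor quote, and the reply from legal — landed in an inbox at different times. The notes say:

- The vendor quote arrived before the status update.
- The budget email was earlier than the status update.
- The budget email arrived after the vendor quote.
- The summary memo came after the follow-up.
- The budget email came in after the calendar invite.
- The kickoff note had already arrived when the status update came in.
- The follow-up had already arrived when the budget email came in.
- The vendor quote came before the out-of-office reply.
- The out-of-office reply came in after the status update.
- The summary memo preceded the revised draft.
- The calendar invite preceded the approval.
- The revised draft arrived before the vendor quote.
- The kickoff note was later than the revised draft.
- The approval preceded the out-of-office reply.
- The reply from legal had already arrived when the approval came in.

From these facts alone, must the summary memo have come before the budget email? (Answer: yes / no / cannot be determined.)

Chain the constraints: the summary memo → the revised draft → the vendor quote → the budget email. Each link is directly stated, so the summary memo comes before the budget email.

yes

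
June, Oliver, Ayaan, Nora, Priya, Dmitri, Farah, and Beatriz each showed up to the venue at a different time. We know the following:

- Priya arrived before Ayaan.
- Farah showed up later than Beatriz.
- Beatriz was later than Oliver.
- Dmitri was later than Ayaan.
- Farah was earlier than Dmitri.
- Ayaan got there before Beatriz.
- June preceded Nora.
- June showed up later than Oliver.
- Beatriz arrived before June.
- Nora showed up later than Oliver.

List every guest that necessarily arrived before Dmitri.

Ayaan, Beatriz, Farah, Oliver, Priya

Directly stated before Dmitri: Ayaan and Farah.
Beatriz reaches Dmitri via Beatriz → Farah → Dmitri.
Oliver reaches Dmitri via Oliver → Beatriz → Farah → Dmitri.
Priya reaches Dmitri via Priya → Ayaan → Dmitri.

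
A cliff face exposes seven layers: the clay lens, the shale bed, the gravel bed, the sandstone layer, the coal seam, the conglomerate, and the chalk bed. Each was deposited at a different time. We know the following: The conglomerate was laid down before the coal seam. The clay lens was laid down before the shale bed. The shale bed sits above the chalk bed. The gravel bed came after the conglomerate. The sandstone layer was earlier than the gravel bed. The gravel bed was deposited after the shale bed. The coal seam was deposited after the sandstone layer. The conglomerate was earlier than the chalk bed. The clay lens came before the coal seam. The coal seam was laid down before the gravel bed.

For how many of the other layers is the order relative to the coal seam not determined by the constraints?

2

Forced before the coal seam: the clay lens, the conglomerate, and the sandstone layer; forced after the coal seam: the gravel bed.
That leaves the chalk bed and the shale bed with no forced order relative to the coal seam — 2.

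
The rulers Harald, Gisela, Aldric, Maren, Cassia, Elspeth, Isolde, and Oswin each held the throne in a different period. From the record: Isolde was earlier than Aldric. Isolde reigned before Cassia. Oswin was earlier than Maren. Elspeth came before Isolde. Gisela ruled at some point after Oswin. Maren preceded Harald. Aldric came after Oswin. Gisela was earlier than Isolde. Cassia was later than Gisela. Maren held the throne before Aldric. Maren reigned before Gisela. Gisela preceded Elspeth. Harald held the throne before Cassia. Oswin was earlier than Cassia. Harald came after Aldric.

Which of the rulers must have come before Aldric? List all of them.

Elspeth, Gisela, Isolde, Maren, Oswin

Directly stated before Aldric: Isolde, Maren, and Oswin.
Elspeth reaches Aldric via Elspeth → Isolde → Aldric.
Gisela reaches Aldric via Gisela → Isolde → Aldric.
No chain forces Cassia (or any of the others) ahead of Aldric.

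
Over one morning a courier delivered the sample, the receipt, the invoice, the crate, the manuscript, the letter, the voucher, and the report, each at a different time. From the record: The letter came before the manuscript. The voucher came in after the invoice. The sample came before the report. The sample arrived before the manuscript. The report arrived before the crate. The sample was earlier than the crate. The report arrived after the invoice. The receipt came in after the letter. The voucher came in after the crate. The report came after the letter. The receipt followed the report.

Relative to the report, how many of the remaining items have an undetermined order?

1

Forced before the report: the invoice, the letter, and the sample; forced after the report: the crate, the receipt, and the voucher.
That leaves the manuscript with no forced order relative to the report — 1.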